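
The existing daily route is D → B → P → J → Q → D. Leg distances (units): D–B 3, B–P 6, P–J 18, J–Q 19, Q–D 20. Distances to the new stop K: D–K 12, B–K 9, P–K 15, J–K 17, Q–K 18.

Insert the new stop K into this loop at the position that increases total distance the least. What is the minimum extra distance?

Adding 10 by placing K on the Q–D leg.

Insertion cost between consecutive stops i–j is d(i,K) + d(K,j) − d(i,j):
  between D and B: 12 + 9 − 3 = 18
  between B and P: 9 + 15 − 6 = 18
  between P and J: 15 + 17 − 18 = 14
  between J and Q: 17 + 18 − 19 = 16
  between Q and D: 18 + 12 − 20 = 10
Cheapest insertion is between Q and D, adding 10.
New total = 66 + 10 = 76.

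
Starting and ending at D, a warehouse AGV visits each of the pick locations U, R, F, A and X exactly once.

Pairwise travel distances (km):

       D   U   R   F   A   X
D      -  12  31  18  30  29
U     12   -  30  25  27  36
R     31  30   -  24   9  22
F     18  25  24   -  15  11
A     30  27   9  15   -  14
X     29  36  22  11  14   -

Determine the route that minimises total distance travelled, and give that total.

D → U → R → F → A → X → D: 12+30+24+15+14+29 = 124
D → U → R → F → X → A → D: 12+30+24+11+14+30 = 121
D → U → R → A → F → X → D: 12+30+9+15+11+29 = 106
D → U → R → A → X → F → D: 12+30+9+14+11+18 = 94
D → U → R → X → F → A → D: 12+30+22+11+15+30 = 120
D → U → R → X → A → F → D: 12+30+22+14+15+18 = 111
D → U → F → R → A → X → D: 12+25+24+9+14+29 = 113
D → U → F → R → X → A → D: 12+25+24+22+14+30 = 127
D → U → F → A → R → X → D: 12+25+15+9+22+29 = 112
D → U → F → A → X → R → D: 12+25+15+14+22+31 = 119
D → U → F → X → R → A → D: 12+25+11+22+9+30 = 109
D → U → F → X → A → R → D: 12+25+11+14+9+31 = 102
D → U → A → R → F → X → D: 12+27+9+24+11+29 = 112
D → U → A → R → X → F → D: 12+27+9+22+11+18 = 99
… (46 more)
The minimum is 94.
One optimal route: D → U → R → A → X → F → D (or its reverse).

94 km — the shortest possible round trip.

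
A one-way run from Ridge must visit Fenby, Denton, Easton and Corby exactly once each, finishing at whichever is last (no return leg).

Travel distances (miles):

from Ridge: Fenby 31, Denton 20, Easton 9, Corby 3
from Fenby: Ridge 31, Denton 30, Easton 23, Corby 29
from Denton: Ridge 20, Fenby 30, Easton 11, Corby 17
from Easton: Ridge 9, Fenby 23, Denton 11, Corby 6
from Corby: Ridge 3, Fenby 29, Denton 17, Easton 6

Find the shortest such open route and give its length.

There are 4! = 24 possible orderings.
Ridge→Fenby→Denton→Easton→Corby: 31+30+11+6 = 78
Ridge→Fenby→Denton→Corby→Easton: 31+30+17+6 = 84
Ridge→Fenby→Easton→Denton→Corby: 31+23+11+17 = 82
Ridge→Fenby→Easton→Corby→Denton: 31+23+6+17 = 77
Ridge→Fenby→Corby→Denton→Easton: 31+29+17+11 = 88
Ridge→Fenby→Corby→Easton→Denton: 31+29+6+11 = 77
Ridge→Denton→Fenby→Easton→Corby: 20+30+23+6 = 79
Ridge→Denton→Fenby→Corby→Easton: 20+30+29+6 = 85
Ridge→Denton→Easton→Fenby→Corby: 20+11+23+29 = 83
Ridge→Denton→Easton→Corby→Fenby: 20+11+6+29 = 66
Ridge→Denton→Corby→Fenby→Easton: 20+17+29+23 = 89
Ridge→Denton→Corby→Easton→Fenby: 20+17+6+23 = 66
Ridge→Easton→Fenby→Denton→Corby: 9+23+30+17 = 79
Ridge→Easton→Fenby→Corby→Denton: 9+23+29+17 = 78
… (10 more)
Ridge→Corby→Easton→Denton→Fenby: 3+6+11+30 = 50  ← best
The minimum is 50.
One shortest path: Ridge → Corby → Easton → Denton → Fenby.

50 miles — the minimum one-way total.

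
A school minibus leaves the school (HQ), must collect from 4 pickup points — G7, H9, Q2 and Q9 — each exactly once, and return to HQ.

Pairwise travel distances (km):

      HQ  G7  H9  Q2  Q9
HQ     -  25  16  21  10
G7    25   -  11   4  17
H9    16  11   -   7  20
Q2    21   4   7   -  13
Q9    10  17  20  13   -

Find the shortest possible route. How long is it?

With 4 stops there are 4!/2 = 12 distinct round trips (a route and its reverse cost the same).
HQ-G7-H9-Q2-Q9-HQ: 25+11+7+13+10 = 66
HQ-G7-H9-Q9-Q2-HQ: 25+11+20+13+21 = 90
HQ-G7-Q2-H9-Q9-HQ: 25+4+7+20+10 = 66
HQ-G7-Q2-Q9-H9-HQ: 25+4+13+20+16 = 78
HQ-G7-Q9-H9-Q2-HQ: 25+17+20+7+21 = 90
HQ-G7-Q9-Q2-H9-HQ: 25+17+13+7+16 = 78
HQ-H9-G7-Q2-Q9-HQ: 16+11+4+13+10 = 54
HQ-H9-G7-Q9-Q2-HQ: 16+11+17+13+21 = 78
HQ-H9-Q2-G7-Q9-HQ: 16+7+4+17+10 = 54
HQ-H9-Q9-G7-Q2-HQ: 16+20+17+4+21 = 78
HQ-Q2-G7-H9-Q9-HQ: 21+4+11+20+10 = 66
HQ-Q2-H9-G7-Q9-HQ: 21+7+11+17+10 = 66
The minimum is 54.
One optimal route: HQ → H9 → G7 → Q2 → Q9 → HQ (or its reverse).

Shortest round trip = 54 km.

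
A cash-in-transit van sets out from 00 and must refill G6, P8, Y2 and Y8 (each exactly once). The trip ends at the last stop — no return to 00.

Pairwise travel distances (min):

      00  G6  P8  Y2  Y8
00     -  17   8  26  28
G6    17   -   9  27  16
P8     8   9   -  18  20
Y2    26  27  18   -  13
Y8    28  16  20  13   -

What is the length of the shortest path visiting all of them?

46 min — the minimum one-way total.

There are 4! = 24 possible orderings.
00→G6→P8→Y2→Y8: 17+9+18+13 = 57
00→G6→P8→Y8→Y2: 17+9+20+13 = 59
00→G6→Y2→P8→Y8: 17+27+18+20 = 82
00→G6→Y2→Y8→P8: 17+27+13+20 = 77
00→G6→Y8→P8→Y2: 17+16+20+18 = 71
00→G6→Y8→Y2→P8: 17+16+13+18 = 64
00→P8→G6→Y2→Y8: 8+9+27+13 = 57
00→P8→G6→Y8→Y2: 8+9+16+13 = 46
00→P8→Y2→G6→Y8: 8+18+27+16 = 69
00→P8→Y2→Y8→G6: 8+18+13+16 = 55
00→P8→Y8→G6→Y2: 8+20+16+27 = 71
00→P8→Y8→Y2→G6: 8+20+13+27 = 68
00→Y2→G6→P8→Y8: 26+27+9+20 = 82
00→Y2→G6→Y8→P8: 26+27+16+20 = 89
… (10 more)
The minimum is 46.
One shortest path: 00 → P8 → G6 → Y8 → Y2.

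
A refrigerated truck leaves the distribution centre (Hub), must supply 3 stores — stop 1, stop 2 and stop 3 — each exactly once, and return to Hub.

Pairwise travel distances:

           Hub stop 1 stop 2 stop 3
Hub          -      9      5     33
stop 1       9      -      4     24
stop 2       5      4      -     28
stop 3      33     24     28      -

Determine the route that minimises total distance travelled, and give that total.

Shortest round trip = 66.

Hub - stop 1 - stop 2 - stop 3 - Hub: 9+4+28+33 = 74
Hub - stop 1 - stop 3 - stop 2 - Hub: 9+24+28+5 = 66
Hub - stop 2 - stop 1 - stop 3 - Hub: 5+4+24+33 = 66
The minimum is 66.
One optimal route: Hub → stop 1 → stop 3 → stop 2 → Hub (or its reverse).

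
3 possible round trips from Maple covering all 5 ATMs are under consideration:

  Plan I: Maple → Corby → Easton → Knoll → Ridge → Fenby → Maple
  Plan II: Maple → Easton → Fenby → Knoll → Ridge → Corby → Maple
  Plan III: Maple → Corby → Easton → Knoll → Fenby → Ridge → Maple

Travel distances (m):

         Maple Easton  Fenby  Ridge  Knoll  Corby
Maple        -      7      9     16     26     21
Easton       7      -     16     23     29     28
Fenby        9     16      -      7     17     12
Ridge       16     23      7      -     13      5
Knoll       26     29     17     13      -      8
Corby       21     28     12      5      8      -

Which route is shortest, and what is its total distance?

Plan I: 21 + 28 + 29 + 13 + 7 + 9 = 107
Plan II: 7 + 16 + 17 + 13 + 5 + 21 = 79
Plan III: 21 + 28 + 29 + 17 + 7 + 16 = 118

Shortest is Plan II, total 79 m.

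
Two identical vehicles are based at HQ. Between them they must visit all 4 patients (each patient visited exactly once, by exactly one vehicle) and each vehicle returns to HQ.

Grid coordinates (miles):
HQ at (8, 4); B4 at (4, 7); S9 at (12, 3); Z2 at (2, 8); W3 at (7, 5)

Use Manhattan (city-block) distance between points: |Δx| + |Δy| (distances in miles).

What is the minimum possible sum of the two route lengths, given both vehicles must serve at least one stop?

Minimum combined distance: 30 miles.

Try each way of splitting the stops between the two vehicles (each non-empty) and, for each split, find the best tour for each vehicle:
  {B4} + {S9, Z2, W3}: 14 + 30 = 44
  {S9} + {B4, Z2, W3}: 10 + 20 = 30
  {B4, S9} + {Z2, W3}: 24 + 20 = 44
  {Z2} + {B4, S9, W3}: 20 + 24 = 44
  {B4, Z2} + {S9, W3}: 20 + 14 = 34
  {S9, Z2} + {B4, W3}: 30 + 14 = 44
  … (7 splits in total)
Best: vehicle 1 HQ → S9 → HQ = 10; vehicle 2 HQ → B4 → Z2 → W3 → HQ = 20; combined 30.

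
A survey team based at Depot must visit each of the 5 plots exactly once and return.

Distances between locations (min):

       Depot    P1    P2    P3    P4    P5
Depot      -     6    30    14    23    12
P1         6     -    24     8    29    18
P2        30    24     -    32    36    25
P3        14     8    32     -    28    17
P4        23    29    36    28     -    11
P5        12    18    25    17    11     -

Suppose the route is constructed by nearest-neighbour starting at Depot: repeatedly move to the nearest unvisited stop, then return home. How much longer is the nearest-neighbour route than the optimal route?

The nearest-neighbour route is 3 min longer than optimal.

From Depot: P1=6, P5=12, P3=14, P4=23, P2=30 → choose P1 (6).
From P1: P3=8, P5=18, P2=24, P4=29 → choose P3 (8).
From P3: P5=17, P4=28, P2=32 → choose P5 (17).
From P5: P4=11, P2=25 → choose P4 (11).
From P4: P2=36 → choose P2 (36).
NN route Depot → P1 → P3 → P5 → P4 → P2 → Depot costs 108.
Optimal: Depot → P1 → P3 → P2 → P4 → P5 → Depot costs 105 (by enumerating all 60 distinct tours).
Excess = 108 − 105 = 3.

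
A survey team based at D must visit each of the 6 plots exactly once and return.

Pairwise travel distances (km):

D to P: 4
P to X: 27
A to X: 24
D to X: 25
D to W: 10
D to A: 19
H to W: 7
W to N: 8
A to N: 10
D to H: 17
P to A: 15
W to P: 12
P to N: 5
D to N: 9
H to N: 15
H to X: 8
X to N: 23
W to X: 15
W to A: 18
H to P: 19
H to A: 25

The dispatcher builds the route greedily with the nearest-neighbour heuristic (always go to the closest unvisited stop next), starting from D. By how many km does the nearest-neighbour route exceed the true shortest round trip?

Excess over optimum: 7 km.

From D: P=4, N=9, W=10, H=17, A=19, X=25 → choose P (4).
From P: N=5, W=12, A=15, H=19, X=27 → choose N (5).
From N: W=8, A=10, H=15, X=23 → choose W (8).
From W: H=7, X=15, A=18 → choose H (7).
From H: X=8, A=25 → choose X (8).
From X: A=24 → choose A (24).
NN route D → P → N → W → H → X → A → D costs 75.
Optimal: D → W → H → X → A → N → P → D costs 68 (by enumerating all 360 distinct tours).
Excess = 75 − 68 = 7.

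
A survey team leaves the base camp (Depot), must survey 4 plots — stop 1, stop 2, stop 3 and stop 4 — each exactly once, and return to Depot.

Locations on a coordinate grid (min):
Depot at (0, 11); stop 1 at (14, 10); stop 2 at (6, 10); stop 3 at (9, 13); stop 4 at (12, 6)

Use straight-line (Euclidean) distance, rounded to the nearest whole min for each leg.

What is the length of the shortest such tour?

There are 12 distinct closed tours to check (reversals are equivalent).
Depot-stop 1-stop 2-stop 3-stop 4-Depot: 14+8+4+8+13 = 47
Depot-stop 1-stop 2-stop 4-stop 3-Depot: 14+8+7+8+9 = 46
Depot-stop 1-stop 3-stop 2-stop 4-Depot: 14+6+4+7+13 = 44
Depot-stop 1-stop 3-stop 4-stop 2-Depot: 14+6+8+7+6 = 41
Depot-stop 1-stop 4-stop 2-stop 3-Depot: 14+4+7+4+9 = 38
Depot-stop 1-stop 4-stop 3-stop 2-Depot: 14+4+8+4+6 = 36
Depot-stop 2-stop 1-stop 3-stop 4-Depot: 6+8+6+8+13 = 41
Depot-stop 2-stop 1-stop 4-stop 3-Depot: 6+8+4+8+9 = 35
Depot-stop 2-stop 3-stop 1-stop 4-Depot: 6+4+6+4+13 = 33
Depot-stop 2-stop 4-stop 1-stop 3-Depot: 6+7+4+6+9 = 32
Depot-stop 3-stop 1-stop 2-stop 4-Depot: 9+6+8+7+13 = 43
Depot-stop 3-stop 2-stop 1-stop 4-Depot: 9+4+8+4+13 = 38
The minimum is 32.
One optimal route: Depot → stop 2 → stop 4 → stop 1 → stop 3 → Depot (or its reverse).

32 min — the shortest possible round trip.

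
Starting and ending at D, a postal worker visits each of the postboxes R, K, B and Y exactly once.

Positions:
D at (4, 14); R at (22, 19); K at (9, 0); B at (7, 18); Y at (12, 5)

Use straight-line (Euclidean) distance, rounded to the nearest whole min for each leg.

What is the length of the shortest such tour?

Minimum total distance: 58 min.

D → R → K → B → Y → D: 19+23+18+14+12 = 86
D → R → K → Y → B → D: 19+23+6+14+5 = 67
D → R → B → K → Y → D: 19+15+18+6+12 = 70
D → R → B → Y → K → D: 19+15+14+6+15 = 69
D → R → Y → K → B → D: 19+17+6+18+5 = 65
D → R → Y → B → K → D: 19+17+14+18+15 = 83
D → K → R → B → Y → D: 15+23+15+14+12 = 79
D → K → R → Y → B → D: 15+23+17+14+5 = 74
D → K → B → R → Y → D: 15+18+15+17+12 = 77
D → K → Y → R → B → D: 15+6+17+15+5 = 58
D → B → R → K → Y → D: 5+15+23+6+12 = 61
D → B → K → R → Y → D: 5+18+23+17+12 = 75
The minimum is 58.
One optimal route: D → K → Y → R → B → D (or its reverse).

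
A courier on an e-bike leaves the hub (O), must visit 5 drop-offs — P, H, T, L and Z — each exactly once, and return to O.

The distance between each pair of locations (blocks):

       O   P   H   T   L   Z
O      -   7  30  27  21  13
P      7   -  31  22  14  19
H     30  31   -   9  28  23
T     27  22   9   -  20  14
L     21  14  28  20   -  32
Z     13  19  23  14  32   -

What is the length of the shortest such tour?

There are 60 distinct closed tours to check (reversals are equivalent).
O→P→H→T→L→Z→O: 7+31+9+20+32+13 = 112
O→P→H→T→Z→L→O: 7+31+9+14+32+21 = 114
O→P→H→L→T→Z→O: 7+31+28+20+14+13 = 113
O→P→H→L→Z→T→O: 7+31+28+32+14+27 = 139
O→P→H→Z→T→L→O: 7+31+23+14+20+21 = 116
O→P→H→Z→L→T→O: 7+31+23+32+20+27 = 140
O→P→T→H→L→Z→O: 7+22+9+28+32+13 = 111
O→P→T→H→Z→L→O: 7+22+9+23+32+21 = 114
O→P→T→L→H→Z→O: 7+22+20+28+23+13 = 113
O→P→T→L→Z→H→O: 7+22+20+32+23+30 = 134
O→P→T→Z→H→L→O: 7+22+14+23+28+21 = 115
O→P→T→Z→L→H→O: 7+22+14+32+28+30 = 133
O→P→L→H→T→Z→O: 7+14+28+9+14+13 = 85
O→P→L→H→Z→T→O: 7+14+28+23+14+27 = 113
… (46 more)
The minimum is 85.
One optimal route: O → P → L → H → T → Z → O (or its reverse).

Minimum total distance: 85 blocks.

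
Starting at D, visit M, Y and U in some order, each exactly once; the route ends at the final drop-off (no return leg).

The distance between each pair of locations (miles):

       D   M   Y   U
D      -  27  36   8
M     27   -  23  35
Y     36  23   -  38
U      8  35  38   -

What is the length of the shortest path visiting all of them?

There are 3! = 6 possible orderings.
D→M→Y→U: 27+23+38 = 88
D→M→U→Y: 27+35+38 = 100
D→Y→M→U: 36+23+35 = 94
D→Y→U→M: 36+38+35 = 109
D→U→M→Y: 8+35+23 = 66
D→U→Y→M: 8+38+23 = 69
The minimum is 66.
One shortest path: D → U → M → Y.

66 miles — the minimum one-way total.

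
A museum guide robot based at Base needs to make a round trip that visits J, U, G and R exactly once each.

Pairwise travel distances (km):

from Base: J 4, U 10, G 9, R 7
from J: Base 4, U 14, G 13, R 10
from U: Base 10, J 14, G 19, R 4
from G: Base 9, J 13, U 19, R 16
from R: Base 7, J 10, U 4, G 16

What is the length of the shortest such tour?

46 km — the shortest possible round trip.

With 4 stops there are 4!/2 = 12 distinct round trips (a route and its reverse cost the same).
Base-J-U-G-R-Base: 4+14+19+16+7 = 60
Base-J-U-R-G-Base: 4+14+4+16+9 = 47
Base-J-G-U-R-Base: 4+13+19+4+7 = 47
Base-J-G-R-U-Base: 4+13+16+4+10 = 47
Base-J-R-U-G-Base: 4+10+4+19+9 = 46
Base-J-R-G-U-Base: 4+10+16+19+10 = 59
Base-U-J-G-R-Base: 10+14+13+16+7 = 60
Base-U-J-R-G-Base: 10+14+10+16+9 = 59
Base-U-G-J-R-Base: 10+19+13+10+7 = 59
Base-U-R-J-G-Base: 10+4+10+13+9 = 46
Base-G-J-U-R-Base: 9+13+14+4+7 = 47
Base-G-U-J-R-Base: 9+19+14+10+7 = 59
The minimum is 46.
One optimal route: Base → J → R → U → G → Base (or its reverse).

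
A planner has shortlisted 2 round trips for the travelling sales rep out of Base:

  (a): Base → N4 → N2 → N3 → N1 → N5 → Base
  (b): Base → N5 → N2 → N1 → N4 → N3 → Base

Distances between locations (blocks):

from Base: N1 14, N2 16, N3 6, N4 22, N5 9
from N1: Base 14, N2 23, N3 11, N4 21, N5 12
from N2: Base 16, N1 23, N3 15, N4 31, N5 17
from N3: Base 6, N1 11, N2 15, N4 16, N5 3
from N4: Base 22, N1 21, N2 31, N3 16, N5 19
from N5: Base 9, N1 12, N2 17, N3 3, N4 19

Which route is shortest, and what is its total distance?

92 blocks — (b) is the shortest.

(a): 22 + 31 + 15 + 11 + 12 + 9 = 100
(b): 9 + 17 + 23 + 21 + 16 + 6 = 92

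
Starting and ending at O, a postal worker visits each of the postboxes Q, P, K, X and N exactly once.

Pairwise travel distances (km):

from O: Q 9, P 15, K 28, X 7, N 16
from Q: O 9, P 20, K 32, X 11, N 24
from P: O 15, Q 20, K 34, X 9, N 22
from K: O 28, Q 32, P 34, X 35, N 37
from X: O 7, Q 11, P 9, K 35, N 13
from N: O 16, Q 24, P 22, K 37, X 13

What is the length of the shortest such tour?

Shortest round trip = 113 km.

With 5 stops there are 5!/2 = 60 distinct round trips (a route and its reverse cost the same).
O → Q → P → K → X → N → O: 9+20+34+35+13+16 = 127
O → Q → P → K → N → X → O: 9+20+34+37+13+7 = 120
O → Q → P → X → K → N → O: 9+20+9+35+37+16 = 126
O → Q → P → X → N → K → O: 9+20+9+13+37+28 = 116
O → Q → P → N → K → X → O: 9+20+22+37+35+7 = 130
O → Q → P → N → X → K → O: 9+20+22+13+35+28 = 127
O → Q → K → P → X → N → O: 9+32+34+9+13+16 = 113
O → Q → K → P → N → X → O: 9+32+34+22+13+7 = 117
O → Q → K → X → P → N → O: 9+32+35+9+22+16 = 123
O → Q → K → X → N → P → O: 9+32+35+13+22+15 = 126
O → Q → K → N → P → X → O: 9+32+37+22+9+7 = 116
O → Q → K → N → X → P → O: 9+32+37+13+9+15 = 115
O → Q → X → P → K → N → O: 9+11+9+34+37+16 = 116
O → Q → X → P → N → K → O: 9+11+9+22+37+28 = 116
… (46 more)
The minimum is 113.
One optimal route: O → Q → K → P → X → N → O (or its reverse).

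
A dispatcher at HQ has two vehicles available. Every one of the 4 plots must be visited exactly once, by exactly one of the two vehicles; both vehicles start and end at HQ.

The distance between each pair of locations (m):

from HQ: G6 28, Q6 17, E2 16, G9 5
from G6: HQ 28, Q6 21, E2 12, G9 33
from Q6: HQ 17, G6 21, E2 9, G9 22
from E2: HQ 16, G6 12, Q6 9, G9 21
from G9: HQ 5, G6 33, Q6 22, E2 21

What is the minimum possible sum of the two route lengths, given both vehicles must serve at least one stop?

76 m — the smallest possible combined total.

Try each way of splitting the stops between the two vehicles (each non-empty) and, for each split, find the best tour for each vehicle:
  {G6} + {Q6, E2, G9}: 56 + 52 = 108
  {Q6} + {G6, E2, G9}: 34 + 66 = 100
  {G6, Q6} + {E2, G9}: 66 + 42 = 108
  {E2} + {G6, Q6, G9}: 32 + 76 = 108
  {G6, E2} + {Q6, G9}: 56 + 44 = 100
  {Q6, E2} + {G6, G9}: 42 + 66 = 108
  … (7 splits in total)
  {G6, Q6, E2} + {G9}: 66 + 10 = 76  ← best
Best: vehicle 1 HQ → G6 → E2 → Q6 → HQ = 66; vehicle 2 HQ → G9 → HQ = 10; combined 76.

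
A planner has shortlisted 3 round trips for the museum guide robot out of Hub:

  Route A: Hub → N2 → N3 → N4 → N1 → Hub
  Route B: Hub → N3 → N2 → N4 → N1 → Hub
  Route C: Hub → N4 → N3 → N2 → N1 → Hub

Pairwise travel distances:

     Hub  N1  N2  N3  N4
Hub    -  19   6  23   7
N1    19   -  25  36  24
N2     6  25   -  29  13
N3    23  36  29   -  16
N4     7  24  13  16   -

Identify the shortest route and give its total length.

Route A: 6 + 29 + 16 + 24 + 19 = 94
Route B: 23 + 29 + 13 + 24 + 19 = 108
Route C: 7 + 16 + 29 + 25 + 19 = 96

Shortest is Route A, total 94.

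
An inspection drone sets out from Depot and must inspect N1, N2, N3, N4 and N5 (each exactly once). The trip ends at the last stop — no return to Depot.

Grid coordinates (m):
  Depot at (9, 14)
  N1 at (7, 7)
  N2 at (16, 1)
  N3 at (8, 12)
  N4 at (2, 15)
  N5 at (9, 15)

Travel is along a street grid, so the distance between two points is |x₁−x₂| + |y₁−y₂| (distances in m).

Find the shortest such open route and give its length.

Shortest open route: 38 m.

There are 5! = 120 possible orderings.
Depot→N1→N2→N3→N4→N5: 9+15+19+9+7 = 59
Depot→N1→N2→N3→N5→N4: 9+15+19+4+7 = 54
Depot→N1→N2→N4→N3→N5: 9+15+28+9+4 = 65
Depot→N1→N2→N4→N5→N3: 9+15+28+7+4 = 63
Depot→N1→N2→N5→N3→N4: 9+15+21+4+9 = 58
Depot→N1→N2→N5→N4→N3: 9+15+21+7+9 = 61
Depot→N1→N3→N2→N4→N5: 9+6+19+28+7 = 69
Depot→N1→N3→N2→N5→N4: 9+6+19+21+7 = 62
Depot→N1→N3→N4→N2→N5: 9+6+9+28+21 = 73
Depot→N1→N3→N4→N5→N2: 9+6+9+7+21 = 52
Depot→N1→N3→N5→N2→N4: 9+6+4+21+28 = 68
Depot→N1→N3→N5→N4→N2: 9+6+4+7+28 = 54
Depot→N1→N4→N2→N3→N5: 9+13+28+19+4 = 73
Depot→N1→N4→N2→N5→N3: 9+13+28+21+4 = 75
… (106 more)
Depot→N5→N4→N3→N1→N2: 1+7+9+6+15 = 38  ← best
The minimum is 38.
One shortest path: Depot → N5 → N4 → N3 → N1 → N2.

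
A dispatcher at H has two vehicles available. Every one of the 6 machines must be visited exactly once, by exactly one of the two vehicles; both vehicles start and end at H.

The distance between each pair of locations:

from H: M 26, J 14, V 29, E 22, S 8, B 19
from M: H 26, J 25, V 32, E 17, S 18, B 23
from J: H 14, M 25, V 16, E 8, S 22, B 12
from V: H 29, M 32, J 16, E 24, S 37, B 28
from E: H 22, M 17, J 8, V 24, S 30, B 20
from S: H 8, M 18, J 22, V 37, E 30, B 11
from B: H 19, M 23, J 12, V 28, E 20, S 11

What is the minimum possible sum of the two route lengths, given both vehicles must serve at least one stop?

128 — the smallest possible combined total.

There are 2^5 − 1 = 31 ways to divide the 6 stops into two non-empty groups. For each, the best each vehicle can do is its own shortest tour through its group:
  {M} + {J, V, E, S, B}: 52 + 92 = 144
  {J} + {M, V, E, S, B}: 28 + 112 = 140
  {M, J} + {V, E, S, B}: 65 + 92 = 157
  {V} + {M, J, E, S, B}: 58 + 81 = 139
  {M, V} + {J, E, S, B}: 87 + 61 = 148
  {J, V} + {M, E, S, B}: 59 + 81 = 140
  … (31 splits in total)
  {S} + {M, J, V, E, B}: 16 + 112 = 128  ← best
Best: vehicle 1 H → S → H = 16; vehicle 2 H → V → J → E → M → B → H = 112; combined 128.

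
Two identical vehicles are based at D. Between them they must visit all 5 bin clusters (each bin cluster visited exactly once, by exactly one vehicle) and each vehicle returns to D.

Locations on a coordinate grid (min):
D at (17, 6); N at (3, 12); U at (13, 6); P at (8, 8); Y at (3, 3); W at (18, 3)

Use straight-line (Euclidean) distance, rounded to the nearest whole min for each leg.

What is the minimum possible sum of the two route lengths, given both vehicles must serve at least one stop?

Check every non-empty split of the stops between the two vehicles; for each half take its own optimal tour:
  {N} + {U, P, Y, W}: 30 + 34 = 64
  {U} + {N, P, Y, W}: 8 + 42 = 50
  {N, U} + {P, Y, W}: 31 + 34 = 65
  {P} + {N, U, Y, W}: 18 + 43 = 61
  {N, P} + {U, Y, W}: 30 + 32 = 62
  {U, P} + {N, Y, W}: 18 + 42 = 60
  … (15 splits in total)
  {N, U, P, Y} + {W}: 38 + 6 = 44  ← best
Best: vehicle 1 D → U → P → N → Y → D = 38; vehicle 2 D → W → D = 6; combined 44.

44 min — the smallest possible combined total.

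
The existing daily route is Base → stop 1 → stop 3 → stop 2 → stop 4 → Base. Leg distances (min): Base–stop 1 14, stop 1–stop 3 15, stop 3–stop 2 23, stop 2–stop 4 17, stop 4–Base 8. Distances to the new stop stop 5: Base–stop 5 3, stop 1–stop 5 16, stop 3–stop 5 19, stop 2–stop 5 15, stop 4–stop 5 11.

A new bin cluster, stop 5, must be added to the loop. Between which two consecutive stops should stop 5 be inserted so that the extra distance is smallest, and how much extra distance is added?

Insertion cost between consecutive stops i–j is d(i,stop 5) + d(stop 5,j) − d(i,j):
  between Base and stop 1: 3 + 16 − 14 = 5
  between stop 1 and stop 3: 16 + 19 − 15 = 20
  between stop 3 and stop 2: 19 + 15 − 23 = 11
  between stop 2 and stop 4: 15 + 11 − 17 = 9
  between stop 4 and Base: 11 + 3 − 8 = 6
Cheapest insertion is between Base and stop 1, adding 5.
New total = 77 + 5 = 82.

Adding 5 min by placing stop 5 on the Base–stop 1 leg.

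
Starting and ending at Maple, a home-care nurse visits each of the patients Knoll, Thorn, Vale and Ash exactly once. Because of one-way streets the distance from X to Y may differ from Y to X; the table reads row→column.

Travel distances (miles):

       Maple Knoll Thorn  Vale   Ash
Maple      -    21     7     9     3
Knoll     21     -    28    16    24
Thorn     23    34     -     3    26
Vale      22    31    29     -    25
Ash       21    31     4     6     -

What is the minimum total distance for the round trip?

62 miles — the shortest possible round trip.

Maple-Knoll-Thorn-Vale-Ash-Maple: 21+28+3+25+21 = 98
Maple-Knoll-Thorn-Ash-Vale-Maple: 21+28+26+6+22 = 103
Maple-Knoll-Vale-Thorn-Ash-Maple: 21+16+29+26+21 = 113
Maple-Knoll-Vale-Ash-Thorn-Maple: 21+16+25+4+23 = 89
Maple-Knoll-Ash-Thorn-Vale-Maple: 21+24+4+3+22 = 74
Maple-Knoll-Ash-Vale-Thorn-Maple: 21+24+6+29+23 = 103
Maple-Thorn-Knoll-Vale-Ash-Maple: 7+34+16+25+21 = 103
Maple-Thorn-Knoll-Ash-Vale-Maple: 7+34+24+6+22 = 93
Maple-Thorn-Vale-Knoll-Ash-Maple: 7+3+31+24+21 = 86
Maple-Thorn-Vale-Ash-Knoll-Maple: 7+3+25+31+21 = 87
Maple-Thorn-Ash-Knoll-Vale-Maple: 7+26+31+16+22 = 102
Maple-Thorn-Ash-Vale-Knoll-Maple: 7+26+6+31+21 = 91
Maple-Vale-Knoll-Thorn-Ash-Maple: 9+31+28+26+21 = 115
Maple-Vale-Knoll-Ash-Thorn-Maple: 9+31+24+4+23 = 91
… (10 more)
Maple-Ash-Thorn-Vale-Knoll-Maple: 3+4+3+31+21 = 62  ← best
The minimum is 62.
One optimal route: Maple → Ash → Thorn → Vale → Knoll → Maple.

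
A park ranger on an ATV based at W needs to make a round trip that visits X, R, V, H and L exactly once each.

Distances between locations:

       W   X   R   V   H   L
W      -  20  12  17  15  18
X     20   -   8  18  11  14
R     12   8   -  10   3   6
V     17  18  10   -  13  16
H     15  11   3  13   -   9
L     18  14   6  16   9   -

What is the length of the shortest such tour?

W-X-R-V-H-L-W: 20+8+10+13+9+18 = 78
W-X-R-V-L-H-W: 20+8+10+16+9+15 = 78
W-X-R-H-V-L-W: 20+8+3+13+16+18 = 78
W-X-R-H-L-V-W: 20+8+3+9+16+17 = 73
W-X-R-L-V-H-W: 20+8+6+16+13+15 = 78
W-X-R-L-H-V-W: 20+8+6+9+13+17 = 73
W-X-V-R-H-L-W: 20+18+10+3+9+18 = 78
W-X-V-R-L-H-W: 20+18+10+6+9+15 = 78
W-X-V-H-R-L-W: 20+18+13+3+6+18 = 78
W-X-V-H-L-R-W: 20+18+13+9+6+12 = 78
W-X-V-L-R-H-W: 20+18+16+6+3+15 = 78
W-X-V-L-H-R-W: 20+18+16+9+3+12 = 78
W-X-H-R-V-L-W: 20+11+3+10+16+18 = 78
W-X-H-R-L-V-W: 20+11+3+6+16+17 = 73
… (46 more)
The minimum is 73.
One optimal route: W → X → R → H → L → V → W (or its reverse).

73 — the shortest possible round trip.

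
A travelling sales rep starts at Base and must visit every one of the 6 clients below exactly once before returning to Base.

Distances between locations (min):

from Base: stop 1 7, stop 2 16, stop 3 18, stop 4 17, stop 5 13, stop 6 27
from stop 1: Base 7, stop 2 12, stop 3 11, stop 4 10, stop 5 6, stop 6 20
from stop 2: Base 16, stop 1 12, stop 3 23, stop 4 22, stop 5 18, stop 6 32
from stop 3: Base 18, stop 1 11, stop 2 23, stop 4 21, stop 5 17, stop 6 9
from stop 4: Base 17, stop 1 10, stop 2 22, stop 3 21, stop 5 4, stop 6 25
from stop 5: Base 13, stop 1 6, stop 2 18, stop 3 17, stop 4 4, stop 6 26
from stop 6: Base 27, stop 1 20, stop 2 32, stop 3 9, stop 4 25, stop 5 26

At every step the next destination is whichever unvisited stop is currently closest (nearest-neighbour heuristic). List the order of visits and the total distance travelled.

From Base: distances to unvisited — stop 1=7, stop 5=13, stop 2=16, stop 4=17, stop 3=18, stop 6=27. Nearest is stop 1 (7).
From stop 1: distances to unvisited — stop 5=6, stop 4=10, stop 3=11, stop 2=12, stop 6=20. Nearest is stop 5 (6).
From stop 5: distances to unvisited — stop 4=4, stop 3=17, stop 2=18, stop 6=26. Nearest is stop 4 (4).
From stop 4: distances to unvisited — stop 3=21, stop 2=22, stop 6=25. Nearest is stop 3 (21).
From stop 3: distances to unvisited — stop 6=9, stop 2=23. Nearest is stop 6 (9).
From stop 6: distances to unvisited — stop 2=32. Nearest is stop 2 (32).
Return stop 2→Base: 16.
Total = 7 + 6 + 4 + 21 + 9 + 32 + 16 = 95.

Nearest-neighbour total = 95 min; route Base → stop 1 → stop 5 → stop 4 → stop 3 → stop 6 → stop 2 → Base.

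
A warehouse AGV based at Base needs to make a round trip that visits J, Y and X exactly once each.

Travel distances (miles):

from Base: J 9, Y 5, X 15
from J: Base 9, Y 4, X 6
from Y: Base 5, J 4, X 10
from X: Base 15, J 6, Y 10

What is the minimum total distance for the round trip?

Base→J→Y→X→Base: 9+4+10+15 = 38
Base→J→X→Y→Base: 9+6+10+5 = 30
Base→Y→J→X→Base: 5+4+6+15 = 30
The minimum is 30.
One optimal route: Base → J → X → Y → Base (or its reverse).

Shortest round trip = 30 miles.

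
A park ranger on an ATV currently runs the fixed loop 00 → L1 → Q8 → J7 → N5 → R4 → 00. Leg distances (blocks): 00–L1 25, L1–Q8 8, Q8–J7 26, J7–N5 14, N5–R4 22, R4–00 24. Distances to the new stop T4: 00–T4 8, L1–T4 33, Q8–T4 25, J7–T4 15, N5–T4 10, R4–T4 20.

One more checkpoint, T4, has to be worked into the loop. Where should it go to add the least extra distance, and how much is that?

Minimum extra distance: 4 blocks, inserting T4 between R4 and 00.

Insertion cost between consecutive stops i–j is d(i,T4) + d(T4,j) − d(i,j):
  between 00 and L1: 8 + 33 − 25 = 16
  between L1 and Q8: 33 + 25 − 8 = 50
  between Q8 and J7: 25 + 15 − 26 = 14
  between J7 and N5: 15 + 10 − 14 = 11
  between N5 and R4: 10 + 20 − 22 = 8
  between R4 and 00: 20 + 8 − 24 = 4
Cheapest insertion is between R4 and 00, adding 4.
New total = 119 + 4 = 123.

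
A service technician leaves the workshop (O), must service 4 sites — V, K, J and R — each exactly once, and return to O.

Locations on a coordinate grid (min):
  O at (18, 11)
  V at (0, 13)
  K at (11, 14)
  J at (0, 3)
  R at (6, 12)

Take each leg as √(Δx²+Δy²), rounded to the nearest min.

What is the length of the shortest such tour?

49 min — the shortest possible round trip.

O-V-K-J-R-O: 18+11+16+11+12 = 68
O-V-K-R-J-O: 18+11+5+11+20 = 65
O-V-J-K-R-O: 18+10+16+5+12 = 61
O-V-J-R-K-O: 18+10+11+5+8 = 52
O-V-R-K-J-O: 18+6+5+16+20 = 65
O-V-R-J-K-O: 18+6+11+16+8 = 59
O-K-V-J-R-O: 8+11+10+11+12 = 52
O-K-V-R-J-O: 8+11+6+11+20 = 56
O-K-J-V-R-O: 8+16+10+6+12 = 52
O-K-R-V-J-O: 8+5+6+10+20 = 49
O-J-V-K-R-O: 20+10+11+5+12 = 58
O-J-K-V-R-O: 20+16+11+6+12 = 65
The minimum is 49.
One optimal route: O → K → R → V → J → O (or its reverse).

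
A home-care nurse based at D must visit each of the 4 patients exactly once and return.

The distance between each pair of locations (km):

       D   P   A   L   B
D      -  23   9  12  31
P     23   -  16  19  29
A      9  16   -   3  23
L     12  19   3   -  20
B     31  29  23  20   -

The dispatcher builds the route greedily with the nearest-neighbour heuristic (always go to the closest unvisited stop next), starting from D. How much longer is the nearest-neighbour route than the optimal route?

From D: A=9, L=12, P=23, B=31 → choose A (9).
From A: L=3, P=16, B=23 → choose L (3).
From L: P=19, B=20 → choose P (19).
From P: B=29 → choose B (29).
NN route D → A → L → P → B → D costs 91.
Optimal: D → P → B → L → A → D costs 84 (by enumerating all 12 distinct tours).
Excess = 91 − 84 = 7.

The nearest-neighbour route is 7 km longer than optimal.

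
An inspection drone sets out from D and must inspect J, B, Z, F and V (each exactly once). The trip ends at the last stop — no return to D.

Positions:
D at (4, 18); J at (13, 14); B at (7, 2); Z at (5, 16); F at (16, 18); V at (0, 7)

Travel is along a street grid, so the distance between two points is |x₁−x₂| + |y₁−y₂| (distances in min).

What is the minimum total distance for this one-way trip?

Shortest open route: 53 min.

There are 5! = 120 possible orderings.
D→J→B→Z→F→V: 13+18+16+13+27 = 87
D→J→B→Z→V→F: 13+18+16+14+27 = 88
D→J→B→F→Z→V: 13+18+25+13+14 = 83
D→J→B→F→V→Z: 13+18+25+27+14 = 97
D→J→B→V→Z→F: 13+18+12+14+13 = 70
D→J→B→V→F→Z: 13+18+12+27+13 = 83
D→J→Z→B→F→V: 13+10+16+25+27 = 91
D→J→Z→B→V→F: 13+10+16+12+27 = 78
D→J→Z→F→B→V: 13+10+13+25+12 = 73
D→J→Z→F→V→B: 13+10+13+27+12 = 75
D→J→Z→V→B→F: 13+10+14+12+25 = 74
D→J→Z→V→F→B: 13+10+14+27+25 = 89
D→J→F→B→Z→V: 13+7+25+16+14 = 75
D→J→F→B→V→Z: 13+7+25+12+14 = 71
… (106 more)
D→Z→F→J→B→V: 3+13+7+18+12 = 53  ← best
The minimum is 53.
One shortest path: D → Z → F → J → B → V.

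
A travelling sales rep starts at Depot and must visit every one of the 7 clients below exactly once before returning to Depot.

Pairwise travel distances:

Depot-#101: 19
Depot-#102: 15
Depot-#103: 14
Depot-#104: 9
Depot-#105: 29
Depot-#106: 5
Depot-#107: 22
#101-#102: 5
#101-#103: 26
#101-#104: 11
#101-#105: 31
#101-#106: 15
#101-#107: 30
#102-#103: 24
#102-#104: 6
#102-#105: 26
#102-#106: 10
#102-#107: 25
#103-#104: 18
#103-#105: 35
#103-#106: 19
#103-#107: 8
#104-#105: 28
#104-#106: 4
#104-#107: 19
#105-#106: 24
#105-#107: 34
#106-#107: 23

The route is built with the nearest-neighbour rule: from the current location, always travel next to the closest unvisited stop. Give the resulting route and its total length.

Depot → [#106:5 / #104:9 / #103:14 / #102:15 / #101:19 / #107:22 / #105:29] → #106 (5)
#106 → [#104:4 / #102:10 / #101:15 / #103:19 / #107:23 / #105:24] → #104 (4)
#104 → [#102:6 / #101:11 / #103:18 / #107:19 / #105:28] → #102 (6)
#102 → [#101:5 / #103:24 / #107:25 / #105:26] → #101 (5)
#101 → [#103:26 / #107:30 / #105:31] → #103 (26)
#103 → [#107:8 / #105:35] → #107 (8)
#107 → [#105:34] → #105 (34)
Return #105→Depot: 29.
Total = 5 + 4 + 6 + 5 + 26 + 8 + 34 + 29 = 117.

Nearest-neighbour total = 117; route Depot → #106 → #104 → #102 → #101 → #103 → #107 → #105 → Depot.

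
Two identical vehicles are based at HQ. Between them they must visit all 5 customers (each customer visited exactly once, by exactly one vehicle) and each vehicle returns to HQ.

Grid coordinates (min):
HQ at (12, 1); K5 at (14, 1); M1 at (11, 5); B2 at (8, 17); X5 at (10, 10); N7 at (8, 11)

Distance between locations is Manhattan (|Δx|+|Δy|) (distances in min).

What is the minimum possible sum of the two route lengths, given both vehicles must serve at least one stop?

Try each way of splitting the stops between the two vehicles (each non-empty) and, for each split, find the best tour for each vehicle:
  {K5} + {M1, B2, X5, N7}: 4 + 40 = 44
  {M1} + {K5, B2, X5, N7}: 10 + 44 = 54
  {K5, M1} + {B2, X5, N7}: 14 + 40 = 54
  {B2} + {K5, M1, X5, N7}: 40 + 32 = 72
  {K5, B2} + {M1, X5, N7}: 44 + 28 = 72
  {M1, B2} + {K5, X5, N7}: 40 + 32 = 72
  … (15 splits in total)
Best: vehicle 1 HQ → K5 → HQ = 4; vehicle 2 HQ → M1 → B2 → N7 → X5 → HQ = 40; combined 44.

44 min — the smallest possible combined total.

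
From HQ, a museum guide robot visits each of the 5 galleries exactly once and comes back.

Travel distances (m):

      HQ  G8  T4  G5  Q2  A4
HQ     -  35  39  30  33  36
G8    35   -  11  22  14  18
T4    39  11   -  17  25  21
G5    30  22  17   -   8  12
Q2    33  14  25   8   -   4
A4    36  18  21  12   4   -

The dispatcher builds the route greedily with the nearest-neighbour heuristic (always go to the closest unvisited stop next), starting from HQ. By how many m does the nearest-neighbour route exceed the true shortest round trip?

Excess over optimum: 1 m.

HQ: G5=30, Q2=33, G8=35, A4=36, T4=39 ⇒ G5
G5: Q2=8, A4=12, T4=17, G8=22 ⇒ Q2
Q2: A4=4, G8=14, T4=25 ⇒ A4
A4: G8=18, T4=21 ⇒ G8
G8: T4=11 ⇒ T4
NN route HQ → G5 → Q2 → A4 → G8 → T4 → HQ costs 110.
Optimal: HQ → G8 → T4 → A4 → Q2 → G5 → HQ costs 109 (by enumerating all 60 distinct tours).
Excess = 110 − 109 = 1.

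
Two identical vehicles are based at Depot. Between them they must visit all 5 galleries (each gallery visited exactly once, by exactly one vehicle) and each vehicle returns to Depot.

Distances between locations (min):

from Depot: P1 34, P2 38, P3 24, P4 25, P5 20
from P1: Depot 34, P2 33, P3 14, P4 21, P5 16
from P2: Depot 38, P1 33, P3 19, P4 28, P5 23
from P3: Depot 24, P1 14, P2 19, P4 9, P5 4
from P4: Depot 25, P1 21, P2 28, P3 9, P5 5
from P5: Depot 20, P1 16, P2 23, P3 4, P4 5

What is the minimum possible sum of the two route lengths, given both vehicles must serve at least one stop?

155 min — the smallest possible combined total.

There are 2^4 − 1 = 15 ways to divide the 5 stops into two non-empty groups. For each, the best each vehicle can do is its own shortest tour through its group:
  {P1} + {P2, P3, P4, P5}: 68 + 91 = 159
  {P2} + {P1, P3, P4, P5}: 76 + 82 = 158
  {P1, P2} + {P3, P4, P5}: 105 + 58 = 163
  {P3} + {P1, P2, P4, P5}: 48 + 117 = 165
  {P1, P3} + {P2, P4, P5}: 72 + 91 = 163
  {P2, P3} + {P1, P4, P5}: 81 + 80 = 161
  … (15 splits in total)
  {P1, P2, P3} + {P4, P5}: 105 + 50 = 155  ← best
Best: vehicle 1 Depot → P1 → P3 → P2 → Depot = 105; vehicle 2 Depot → P4 → P5 → Depot = 50; combined 155.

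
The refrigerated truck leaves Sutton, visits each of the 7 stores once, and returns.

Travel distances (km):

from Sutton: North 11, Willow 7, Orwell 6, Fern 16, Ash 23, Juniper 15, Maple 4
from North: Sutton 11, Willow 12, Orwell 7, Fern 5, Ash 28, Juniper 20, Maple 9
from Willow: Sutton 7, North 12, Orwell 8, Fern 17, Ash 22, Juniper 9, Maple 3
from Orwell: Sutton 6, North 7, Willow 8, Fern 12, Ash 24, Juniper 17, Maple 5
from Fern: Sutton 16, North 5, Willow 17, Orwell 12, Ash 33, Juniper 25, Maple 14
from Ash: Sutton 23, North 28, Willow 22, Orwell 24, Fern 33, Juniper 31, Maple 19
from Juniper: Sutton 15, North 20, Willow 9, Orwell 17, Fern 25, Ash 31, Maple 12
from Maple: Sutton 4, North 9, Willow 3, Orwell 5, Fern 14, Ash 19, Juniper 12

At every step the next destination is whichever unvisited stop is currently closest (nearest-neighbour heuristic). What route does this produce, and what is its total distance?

Total distance 106 km via the nearest-neighbour route Sutton → Maple → Willow → Orwell → North → Fern → Juniper → Ash → Sutton.

At Sutton the remaining stops are Maple 4, Orwell 6, Willow 7, North 11, Juniper 15, Fern 16, Ash 23; go to Maple.
At Maple the remaining stops are Willow 3, Orwell 5, North 9, Juniper 12, Fern 14, Ash 19; go to Willow.
At Willow the remaining stops are Orwell 8, Juniper 9, North 12, Fern 17, Ash 22; go to Orwell.
At Orwell the remaining stops are North 7, Fern 12, Juniper 17, Ash 24; go to North.
At North the remaining stops are Fern 5, Juniper 20, Ash 28; go to Fern.
At Fern the remaining stops are Juniper 25, Ash 33; go to Juniper.
At Juniper the remaining stops are Ash 31; go to Ash.
Return Ash→Sutton: 23.
Total = 4 + 3 + 8 + 7 + 5 + 25 + 31 + 23 = 106.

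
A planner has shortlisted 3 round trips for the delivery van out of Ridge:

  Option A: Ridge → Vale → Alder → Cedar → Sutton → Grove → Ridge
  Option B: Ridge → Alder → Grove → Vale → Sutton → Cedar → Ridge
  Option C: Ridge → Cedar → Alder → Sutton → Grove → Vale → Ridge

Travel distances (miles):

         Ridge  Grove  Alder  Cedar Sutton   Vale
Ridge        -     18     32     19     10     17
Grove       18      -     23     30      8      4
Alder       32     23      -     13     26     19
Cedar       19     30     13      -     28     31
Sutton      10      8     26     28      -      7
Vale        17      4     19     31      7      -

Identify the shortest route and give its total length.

87 miles — Option C is the shortest.

Option A: 17 + 19 + 13 + 28 + 8 + 18 = 103
Option B: 32 + 23 + 4 + 7 + 28 + 19 = 113
Option C: 19 + 13 + 26 + 8 + 4 + 17 = 87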